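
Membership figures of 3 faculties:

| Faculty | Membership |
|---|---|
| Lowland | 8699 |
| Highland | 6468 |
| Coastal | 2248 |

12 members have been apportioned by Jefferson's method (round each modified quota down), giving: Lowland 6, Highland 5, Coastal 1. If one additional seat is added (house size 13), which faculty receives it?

Lowland

Priority for the next seat is population ÷ (current seats + 1).
Priorities: Lowland 1242.714, Highland 1078.000, Coastal 1124.000.
Highest priority: Lowland.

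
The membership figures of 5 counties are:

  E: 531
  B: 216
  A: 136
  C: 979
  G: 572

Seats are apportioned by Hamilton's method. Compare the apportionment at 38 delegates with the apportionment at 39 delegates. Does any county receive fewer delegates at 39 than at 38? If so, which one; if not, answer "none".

At 38 seats: E 8, B 4, A 2, C 15, G 9.
At 39 seats: E 9, B 3, A 2, C 16, G 9.
B drops from 4 to 3.

B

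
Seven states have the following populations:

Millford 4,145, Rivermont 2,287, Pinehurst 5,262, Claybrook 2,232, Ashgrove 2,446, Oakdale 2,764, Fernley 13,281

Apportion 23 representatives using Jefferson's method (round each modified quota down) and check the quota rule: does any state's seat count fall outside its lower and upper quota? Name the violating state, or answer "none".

none

Standard quotas: Millford 2.941, Rivermont 1.623, Pinehurst 3.733, Claybrook 1.584, Ashgrove 1.735, Oakdale 1.961, Fernley 9.423.
Jefferson allocation: Millford 3, Rivermont 1, Pinehurst 4, Claybrook 1, Ashgrove 2, Oakdale 2, Fernley 10.
Every allocation lies between the lower and upper quota.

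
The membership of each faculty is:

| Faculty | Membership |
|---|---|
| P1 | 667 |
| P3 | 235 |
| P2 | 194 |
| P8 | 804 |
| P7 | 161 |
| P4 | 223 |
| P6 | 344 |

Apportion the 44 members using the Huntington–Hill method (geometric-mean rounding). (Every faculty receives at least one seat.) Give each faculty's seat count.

With divisor 61: modified quotas P1 10.934, P3 3.852, P2 3.180, P8 13.180, P7 2.639, P4 3.656, P6 5.639.
Geometric-mean thresholds: P1 √(10·11)=10.488, P3 √(3·4)=3.464, P2 √(3·4)=3.464, P8 √(13·14)=13.491, P7 √(2·3)=2.449, P4 √(3·4)=3.464, P6 √(5·6)=5.477.
Each quota rounded against its threshold gives P1 11, P3 4, P2 3, P8 13, P7 3, P4 4, P6 6 (total 44).

P1 11, P3 4, P2 3, P8 13, P7 3, P4 4, P6 6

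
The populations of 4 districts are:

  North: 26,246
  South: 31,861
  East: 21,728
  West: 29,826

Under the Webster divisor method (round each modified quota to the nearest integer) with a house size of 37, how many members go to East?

Standard divisor 109661/37 ≈ 2963.811; standard quotas: North 8.855, South 10.750, East 7.331, West 10.063.
Rounding to the nearest integer gives North 9, South 11, East 7, West 10 — total 37, matching the house size, so no adjustment is needed.
East receives 7.

7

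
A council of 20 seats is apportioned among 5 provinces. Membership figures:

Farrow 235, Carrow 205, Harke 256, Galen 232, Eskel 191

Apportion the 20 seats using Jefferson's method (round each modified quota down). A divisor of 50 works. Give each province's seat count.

With modified divisor 50: modified quotas Farrow 4.700, Carrow 4.100, Harke 5.120, Galen 4.640, Eskel 3.820.
Rounding down: Farrow 4, Carrow 4, Harke 5, Galen 4, Eskel 3 (total 20).

Farrow: 4, Carrow: 4, Harke: 5, Galen: 4, Eskel: 3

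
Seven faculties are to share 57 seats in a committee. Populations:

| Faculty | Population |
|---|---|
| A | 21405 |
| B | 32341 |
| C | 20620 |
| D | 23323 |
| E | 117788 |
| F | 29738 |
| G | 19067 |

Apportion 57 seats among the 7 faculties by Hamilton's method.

Total 264282; standard divisor 264282/57 ≈ 4636.526.
Standard quotas: A 4.6166, B 6.9753, C 4.4473, D 5.0303, E 25.4044, F 6.4139, G 4.1123.
Lower quotas: A 4, B 6, C 4, D 5, E 25, F 6, G 4 (sum 54, leaving 3 seats).
Remainders in descending order: B 0.9753, A 0.6166, C 0.4473, F 0.4139, E 0.4044, G 0.1123, D 0.0303.
The surplus seats go to B, A, C.

A: 5, B: 7, C: 5, D: 5, E: 25, F: 6, G: 4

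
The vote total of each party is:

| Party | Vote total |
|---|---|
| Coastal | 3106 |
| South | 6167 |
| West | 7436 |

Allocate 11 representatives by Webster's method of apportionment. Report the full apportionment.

Standard divisor 16709/11 ≈ 1519; standard quotas: Coastal 2.045, South 4.060, West 4.895.
Rounding to the nearest integer gives Coastal 2, South 4, West 5 — total 11, matching the house size, so no adjustment is needed.

Coastal=2, South=4, West=5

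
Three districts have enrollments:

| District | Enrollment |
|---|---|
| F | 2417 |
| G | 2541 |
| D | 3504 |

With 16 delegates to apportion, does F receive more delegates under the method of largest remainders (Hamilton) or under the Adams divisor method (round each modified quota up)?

Adams

Hamilton: F 4, G 5, D 7.
Adams: F 5, G 5, D 6.
F gets 4 under Hamilton and 5 under Adams.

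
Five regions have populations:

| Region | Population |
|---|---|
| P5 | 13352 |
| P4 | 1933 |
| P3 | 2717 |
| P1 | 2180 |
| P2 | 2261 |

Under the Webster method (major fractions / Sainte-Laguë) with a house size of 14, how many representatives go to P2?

1

Standard divisor 22443/14 ≈ 1603.071; standard quotas: P5 8.329, P4 1.206, P3 1.695, P1 1.360, P2 1.410.
Rounding to the nearest integer gives 8, 1, 2, 1, 1 = 13 seats, so the divisor must be adjusted.
With modified divisor 1540: modified quotas P5 8.670, P4 1.255, P3 1.764, P1 1.416, P2 1.468.
Rounding to the nearest integer: P5 9, P4 1, P3 2, P1 1, P2 1 (total 14).
P2 receives 1.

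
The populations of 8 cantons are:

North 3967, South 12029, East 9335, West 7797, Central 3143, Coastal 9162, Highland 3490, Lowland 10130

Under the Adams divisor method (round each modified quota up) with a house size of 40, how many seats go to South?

Standard divisor 59053/40 ≈ 1476.325; standard quotas: North 2.687, South 8.148, East 6.323, West 5.281, Central 2.129, Coastal 6.206, Highland 2.364, Lowland 6.862.
Rounding up gives 3, 9, 7, 6, 3, 7, 3, 7 = 45 seats, so the divisor must be adjusted.
With modified divisor 1600: modified quotas North 2.479, South 7.518, East 5.834, West 4.873, Central 1.964, Coastal 5.726, Highland 2.181, Lowland 6.331.
Rounding up: North 3, South 8, East 6, West 5, Central 2, Coastal 6, Highland 3, Lowland 7 (total 40).
South receives 8.

8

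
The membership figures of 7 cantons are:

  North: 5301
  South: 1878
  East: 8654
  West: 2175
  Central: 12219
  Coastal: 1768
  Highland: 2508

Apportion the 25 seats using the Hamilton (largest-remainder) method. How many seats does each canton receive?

North: 4, South: 1, East: 6, West: 2, Central: 9, Coastal: 1, Highland: 2

Total 34503; standard divisor 34503/25 ≈ 1380.12.
Standard quotas: North 3.8410, South 1.3608, East 6.2705, West 1.5759, Central 8.8536, Coastal 1.2810, Highland 1.8172.
Lower quotas: North 3, South 1, East 6, West 1, Central 8, Coastal 1, Highland 1 (sum 21, leaving 4 seats).
Remainders in descending order: Central 0.8536, North 0.8410, Highland 0.8172, West 0.5759, South 0.3608, Coastal 0.2810, East 0.2705.
The surplus seats go to Central, North, Highland, West.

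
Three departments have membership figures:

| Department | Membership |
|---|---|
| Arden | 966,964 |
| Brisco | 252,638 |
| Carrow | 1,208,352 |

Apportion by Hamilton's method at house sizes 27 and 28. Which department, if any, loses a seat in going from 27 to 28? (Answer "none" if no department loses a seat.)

none

At 27 seats: Arden 11, Brisco 3, Carrow 13.
At 28 seats: Arden 11, Brisco 3, Carrow 14.
No department's allocation decreased.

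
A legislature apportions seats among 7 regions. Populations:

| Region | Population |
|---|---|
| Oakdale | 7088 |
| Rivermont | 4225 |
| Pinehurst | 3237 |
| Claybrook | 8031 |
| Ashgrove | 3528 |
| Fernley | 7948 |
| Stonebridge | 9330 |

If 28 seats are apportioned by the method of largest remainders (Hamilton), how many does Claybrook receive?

5

Total 43387; standard divisor 43387/28 ≈ 1549.536.
Standard quotas: Oakdale 4.5743, Rivermont 2.7266, Pinehurst 2.0890, Claybrook 5.1828, Ashgrove 2.2768, Fernley 5.1293, Stonebridge 6.0212.
Lower quotas: Oakdale 4, Rivermont 2, Pinehurst 2, Claybrook 5, Ashgrove 2, Fernley 5, Stonebridge 6 (sum 26, leaving 2 seats).
Remainders in descending order: Rivermont 0.7266, Oakdale 0.5743, Ashgrove 0.2768, Claybrook 0.1828, Fernley 0.1293, Pinehurst 0.0890, Stonebridge 0.0212.
Largest remainders: Rivermont, Oakdale receive the extra seats.
Claybrook receives 5.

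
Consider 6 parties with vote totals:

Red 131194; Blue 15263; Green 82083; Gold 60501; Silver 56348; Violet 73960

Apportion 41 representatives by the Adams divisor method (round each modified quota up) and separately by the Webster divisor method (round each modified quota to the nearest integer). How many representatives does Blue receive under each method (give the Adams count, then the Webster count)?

2 and 1

Adams: Red 12, Blue 2, Green 8, Gold 6, Silver 6, Violet 7.
Webster: Red 13, Blue 1, Green 8, Gold 6, Silver 6, Violet 7.
Blue gets 2 under Adams and 1 under Webster.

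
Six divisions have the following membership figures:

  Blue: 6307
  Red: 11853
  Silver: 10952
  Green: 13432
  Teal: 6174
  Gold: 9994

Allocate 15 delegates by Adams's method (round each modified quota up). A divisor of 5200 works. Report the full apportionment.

Blue 2; Red 3; Silver 3; Green 3; Teal 2; Gold 2

With modified divisor 5200: modified quotas Blue 1.213, Red 2.279, Silver 2.106, Green 2.583, Teal 1.187, Gold 1.922.
Rounding up: Blue 2, Red 3, Silver 3, Green 3, Teal 2, Gold 2 (total 15).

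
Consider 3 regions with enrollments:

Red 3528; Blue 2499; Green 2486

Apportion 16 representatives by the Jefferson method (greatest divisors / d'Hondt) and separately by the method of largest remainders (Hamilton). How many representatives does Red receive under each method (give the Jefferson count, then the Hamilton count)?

Jefferson: Red 7, Blue 5, Green 4.
Hamilton: Red 6, Blue 5, Green 5.
Red gets 7 under Jefferson and 6 under Hamilton.

7 and 6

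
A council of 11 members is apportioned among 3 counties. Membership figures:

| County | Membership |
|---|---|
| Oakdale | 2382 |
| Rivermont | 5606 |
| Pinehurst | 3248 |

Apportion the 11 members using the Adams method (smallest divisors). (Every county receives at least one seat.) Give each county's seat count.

Oakdale 3; Rivermont 5; Pinehurst 3

Standard divisor 11236/11 ≈ 1021.455; standard quotas: Oakdale 2.332, Rivermont 5.488, Pinehurst 3.180.
Rounding up gives 3, 6, 4 = 13 seats, so the divisor must be adjusted.
With modified divisor 1160: modified quotas Oakdale 2.053, Rivermont 4.833, Pinehurst 2.800.
Rounding up: Oakdale 3, Rivermont 5, Pinehurst 3 (total 11).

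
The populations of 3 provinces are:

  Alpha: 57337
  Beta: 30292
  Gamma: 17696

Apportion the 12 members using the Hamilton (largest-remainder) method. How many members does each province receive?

Standard divisor: 105325 ÷ 12 ≈ 8777.083.
Standard quotas: Alpha 6.5326, Beta 3.4513, Gamma 2.0162.
Lower quotas: Alpha 6, Beta 3, Gamma 2 (sum 11, leaving 1 seat).
Remainders in descending order: Alpha 0.5326, Beta 0.4513, Gamma 0.0162.
The surplus seat goes to Alpha.

Alpha: 7, Beta: 3, Gamma: 2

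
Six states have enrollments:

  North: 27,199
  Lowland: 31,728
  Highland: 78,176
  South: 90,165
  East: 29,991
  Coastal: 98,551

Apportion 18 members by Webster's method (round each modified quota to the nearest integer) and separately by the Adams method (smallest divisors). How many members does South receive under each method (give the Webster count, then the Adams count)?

5 and 4

Webster: North 1, Lowland 2, Highland 4, South 5, East 1, Coastal 5.
Adams: North 2, Lowland 2, Highland 4, South 4, East 2, Coastal 4.
South gets 5 under Webster and 4 under Adams.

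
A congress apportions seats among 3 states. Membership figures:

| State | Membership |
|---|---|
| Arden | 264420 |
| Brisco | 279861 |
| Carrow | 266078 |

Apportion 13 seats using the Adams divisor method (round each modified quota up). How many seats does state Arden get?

Standard divisor 810359/13 ≈ 62335.308; standard quotas: Arden 4.242, Brisco 4.490, Carrow 4.268.
Rounding up gives 5, 5, 5 = 15 seats, so the divisor must be adjusted.
With modified divisor 68200: modified quotas Arden 3.877, Brisco 4.104, Carrow 3.901.
Rounding up: Arden 4, Brisco 5, Carrow 4 (total 13).
Arden receives 4.

4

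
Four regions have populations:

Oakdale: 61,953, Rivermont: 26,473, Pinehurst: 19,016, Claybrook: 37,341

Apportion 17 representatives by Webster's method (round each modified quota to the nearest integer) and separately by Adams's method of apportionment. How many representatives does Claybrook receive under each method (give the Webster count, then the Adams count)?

Webster: Oakdale 7, Rivermont 3, Pinehurst 2, Claybrook 5.
Adams: Oakdale 7, Rivermont 3, Pinehurst 3, Claybrook 4.
Claybrook gets 5 under Webster and 4 under Adams.

5 and 4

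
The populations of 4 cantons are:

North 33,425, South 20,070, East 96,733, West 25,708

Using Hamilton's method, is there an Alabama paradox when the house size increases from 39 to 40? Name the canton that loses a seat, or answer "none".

South

At 39 seats: North 7, South 5, East 21, West 6.
At 40 seats: North 8, South 4, East 22, West 6.
South drops from 5 to 4.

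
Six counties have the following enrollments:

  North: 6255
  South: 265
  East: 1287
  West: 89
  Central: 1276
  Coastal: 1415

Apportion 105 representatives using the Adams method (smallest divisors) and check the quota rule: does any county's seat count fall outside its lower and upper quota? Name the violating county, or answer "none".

North

Standard quotas: North 62.036, South 2.628, East 12.764, West 0.883, Central 12.655, Coastal 14.034.
Adams allocation: North 61, South 3, East 13, West 1, Central 13, Coastal 14.
North has quota 62.036 (lower 62, upper 63) but receives 61 — outside the quota interval.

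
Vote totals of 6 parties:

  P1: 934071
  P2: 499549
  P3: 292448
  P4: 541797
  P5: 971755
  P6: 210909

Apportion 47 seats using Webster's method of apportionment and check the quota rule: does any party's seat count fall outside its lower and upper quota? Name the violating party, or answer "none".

none

Standard quotas: P1 12.723, P2 6.804, P3 3.983, P4 7.380, P5 13.236, P6 2.873.
Webster allocation: P1 13, P2 7, P3 4, P4 7, P5 13, P6 3.
Every allocation lies between the lower and upper quota.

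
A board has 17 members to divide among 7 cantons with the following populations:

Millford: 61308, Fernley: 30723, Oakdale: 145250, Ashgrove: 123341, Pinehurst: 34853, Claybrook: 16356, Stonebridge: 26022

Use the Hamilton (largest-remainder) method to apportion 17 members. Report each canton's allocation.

Millford 2; Fernley 1; Oakdale 6; Ashgrove 5; Pinehurst 1; Claybrook 1; Stonebridge 1

Total 437853; standard divisor 437853/17 ≈ 25756.059.
Standard quotas: Millford 2.3803, Fernley 1.1928, Oakdale 5.6394, Ashgrove 4.7888, Pinehurst 1.3532, Claybrook 0.6350, Stonebridge 1.0103.
Lower quotas: Millford 2, Fernley 1, Oakdale 5, Ashgrove 4, Pinehurst 1, Claybrook 0, Stonebridge 1 (sum 14, leaving 3 seats).
Remainders in descending order: Ashgrove 0.7888, Oakdale 0.6394, Claybrook 0.6350, Millford 0.3803, Pinehurst 0.3532, Fernley 0.1928, Stonebridge 0.0103.
The surplus seats go to Ashgrove, Oakdale, Claybrook.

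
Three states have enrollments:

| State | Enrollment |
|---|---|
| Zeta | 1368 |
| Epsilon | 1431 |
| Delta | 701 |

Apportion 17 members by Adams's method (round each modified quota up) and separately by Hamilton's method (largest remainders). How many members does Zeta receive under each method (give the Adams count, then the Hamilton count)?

Adams: Zeta 6, Epsilon 7, Delta 4.
Hamilton: Zeta 7, Epsilon 7, Delta 3.
Zeta gets 6 under Adams and 7 under Hamilton.

6 and 7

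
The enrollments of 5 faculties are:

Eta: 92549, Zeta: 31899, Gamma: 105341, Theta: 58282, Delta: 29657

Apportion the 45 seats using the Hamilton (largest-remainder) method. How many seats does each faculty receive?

Eta: 13, Zeta: 5, Gamma: 15, Theta: 8, Delta: 4

Standard divisor: 317728 ÷ 45 ≈ 7060.622.
Standard quotas: Eta 13.1078, Zeta 4.5179, Gamma 14.9195, Theta 8.2545, Delta 4.2003.
Lower quotas: Eta 13, Zeta 4, Gamma 14, Theta 8, Delta 4 (sum 43, leaving 2 seats).
Remainders in descending order: Gamma 0.9195, Zeta 0.5179, Theta 0.2545, Delta 0.2003, Eta 0.1078.
The surplus seats go to Gamma, Zeta.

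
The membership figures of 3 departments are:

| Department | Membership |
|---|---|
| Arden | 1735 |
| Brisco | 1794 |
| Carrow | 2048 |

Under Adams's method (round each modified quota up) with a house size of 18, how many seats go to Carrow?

6

Standard divisor 5577/18 ≈ 309.833; standard quotas: Arden 5.600, Brisco 5.790, Carrow 6.610.
Rounding up gives 6, 6, 7 = 19 seats, so the divisor must be adjusted.
With modified divisor 344: modified quotas Arden 5.044, Brisco 5.215, Carrow 5.953.
Rounding up: Arden 6, Brisco 6, Carrow 6 (total 18).
Carrow receives 6.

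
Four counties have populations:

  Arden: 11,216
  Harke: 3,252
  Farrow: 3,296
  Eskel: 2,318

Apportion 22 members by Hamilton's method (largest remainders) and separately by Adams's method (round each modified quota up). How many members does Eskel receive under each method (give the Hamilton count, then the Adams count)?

2 and 3

Hamilton: Arden 12, Harke 4, Farrow 4, Eskel 2.
Adams: Arden 11, Harke 4, Farrow 4, Eskel 3.
Eskel gets 2 under Hamilton and 3 under Adams.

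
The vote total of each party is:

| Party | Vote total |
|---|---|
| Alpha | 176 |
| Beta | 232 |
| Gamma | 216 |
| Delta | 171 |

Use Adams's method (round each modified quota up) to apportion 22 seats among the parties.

Alpha=5, Beta=6, Gamma=6, Delta=5

Standard divisor 795/22 ≈ 36.136; standard quotas: Alpha 4.870, Beta 6.420, Gamma 5.977, Delta 4.732.
Rounding up gives 5, 7, 6, 5 = 23 seats, so the divisor must be adjusted.
With modified divisor 40: modified quotas Alpha 4.400, Beta 5.800, Gamma 5.400, Delta 4.275.
Rounding up: Alpha 5, Beta 6, Gamma 6, Delta 5 (total 22).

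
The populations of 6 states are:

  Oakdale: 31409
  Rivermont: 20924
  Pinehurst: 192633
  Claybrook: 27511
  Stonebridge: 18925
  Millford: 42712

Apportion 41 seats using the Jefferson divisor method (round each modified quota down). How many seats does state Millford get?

5

Standard divisor 334114/41 ≈ 8149.122; standard quotas: Oakdale 3.854, Rivermont 2.568, Pinehurst 23.638, Claybrook 3.376, Stonebridge 2.322, Millford 5.241.
Rounding down gives 3, 2, 23, 3, 2, 5 = 38 seats, so the divisor must be adjusted.
With modified divisor 7600: modified quotas Oakdale 4.133, Rivermont 2.753, Pinehurst 25.346, Claybrook 3.620, Stonebridge 2.490, Millford 5.620.
Rounding down: Oakdale 4, Rivermont 2, Pinehurst 25, Claybrook 3, Stonebridge 2, Millford 5 (total 41).
Millford receives 5.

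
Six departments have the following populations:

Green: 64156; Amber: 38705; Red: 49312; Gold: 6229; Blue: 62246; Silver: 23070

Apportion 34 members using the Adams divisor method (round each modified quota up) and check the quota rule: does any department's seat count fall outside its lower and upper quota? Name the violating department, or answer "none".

Standard quotas: Green 8.950, Amber 5.400, Red 6.879, Gold 0.869, Blue 8.684, Silver 3.218.
Adams allocation: Green 9, Amber 5, Red 7, Gold 1, Blue 9, Silver 3.
Every allocation lies between the lower and upper quota.

none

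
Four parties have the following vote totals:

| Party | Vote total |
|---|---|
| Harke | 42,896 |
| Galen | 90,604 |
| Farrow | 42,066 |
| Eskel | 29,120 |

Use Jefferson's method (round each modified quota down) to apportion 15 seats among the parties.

Harke 3; Galen 7; Farrow 3; Eskel 2

Standard divisor 204686/15 ≈ 13645.733; standard quotas: Harke 3.144, Galen 6.640, Farrow 3.083, Eskel 2.134.
Rounding down gives 3, 6, 3, 2 = 14 seats, so the divisor must be adjusted.
With modified divisor 12100: modified quotas Harke 3.545, Galen 7.488, Farrow 3.477, Eskel 2.407.
Rounding down: Harke 3, Galen 7, Farrow 3, Eskel 2 (total 15).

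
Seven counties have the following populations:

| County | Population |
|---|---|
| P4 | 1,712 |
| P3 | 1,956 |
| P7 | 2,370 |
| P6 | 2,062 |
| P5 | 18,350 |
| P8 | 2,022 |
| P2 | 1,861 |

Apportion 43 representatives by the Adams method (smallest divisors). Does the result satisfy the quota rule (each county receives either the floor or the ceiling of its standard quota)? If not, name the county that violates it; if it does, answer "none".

P5

Standard quotas: P4 2.427, P3 2.773, P7 3.360, P6 2.923, P5 26.013, P8 2.866, P2 2.638.
Adams allocation: P4 3, P3 3, P7 4, P6 3, P5 24, P8 3, P2 3.
P5 has quota 26.013 (lower 26, upper 27) but receives 24 — outside the quota interval.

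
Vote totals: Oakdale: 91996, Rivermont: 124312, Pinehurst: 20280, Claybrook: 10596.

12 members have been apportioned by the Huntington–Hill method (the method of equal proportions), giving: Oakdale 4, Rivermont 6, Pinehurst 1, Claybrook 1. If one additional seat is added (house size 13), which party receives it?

Oakdale

Priority for the next seat is population ÷ (√(s·(s+1))).
Priorities: Oakdale 20570.931, Rivermont 19181.758, Pinehurst 14340.126, Claybrook 7492.503.
Highest priority: Oakdale.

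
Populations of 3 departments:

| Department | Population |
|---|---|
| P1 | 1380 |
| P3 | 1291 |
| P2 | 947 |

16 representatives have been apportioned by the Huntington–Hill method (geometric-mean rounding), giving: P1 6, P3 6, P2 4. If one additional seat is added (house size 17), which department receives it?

P1

Priority for the next seat is population ÷ (√(s·(s+1))).
Priorities: P1 212.939, P3 199.206, P2 211.756.
Highest priority: P1.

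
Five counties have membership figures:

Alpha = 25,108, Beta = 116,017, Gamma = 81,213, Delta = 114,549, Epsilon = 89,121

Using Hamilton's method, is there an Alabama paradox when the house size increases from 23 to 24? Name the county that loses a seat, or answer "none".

none

At 23 seats: Alpha 1, Beta 6, Gamma 5, Delta 6, Epsilon 5.
At 24 seats: Alpha 1, Beta 7, Gamma 5, Delta 6, Epsilon 5.
No county's allocation decreased.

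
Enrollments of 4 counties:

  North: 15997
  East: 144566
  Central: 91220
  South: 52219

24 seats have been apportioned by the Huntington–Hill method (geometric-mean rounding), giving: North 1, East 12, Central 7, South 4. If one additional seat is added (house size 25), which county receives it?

Priority for the next seat is population ÷ (√(s·(s+1))).
Priorities: North 11311.587, East 11574.543, Central 12189.785, South 11676.523.
Highest priority: Central.

Central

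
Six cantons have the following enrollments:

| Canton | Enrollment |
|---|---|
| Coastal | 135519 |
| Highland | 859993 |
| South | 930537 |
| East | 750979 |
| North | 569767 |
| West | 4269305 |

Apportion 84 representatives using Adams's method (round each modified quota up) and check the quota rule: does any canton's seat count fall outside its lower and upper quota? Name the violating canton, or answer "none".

Standard quotas: Coastal 1.515, Highland 9.611, South 10.400, East 8.393, North 6.368, West 47.714.
Adams allocation: Coastal 2, Highland 10, South 10, East 9, North 7, West 46.
West has quota 47.714 (lower 47, upper 48) but receives 46 — outside the quota interval.

West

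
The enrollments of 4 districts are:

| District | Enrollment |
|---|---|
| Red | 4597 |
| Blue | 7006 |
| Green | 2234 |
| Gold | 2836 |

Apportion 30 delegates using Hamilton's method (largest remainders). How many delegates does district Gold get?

5

Standard divisor: 16673 ÷ 30 ≈ 555.767.
Standard quotas: Red 8.2715, Blue 12.6060, Green 4.0197, Gold 5.1029.
Lower quotas: Red 8, Blue 12, Green 4, Gold 5 (sum 29, leaving 1 seat).
Remainders in descending order: Blue 0.6060, Red 0.2715, Gold 0.1029, Green 0.0197.
Largest remainder: Blue receives the extra seat.
Gold receives 5.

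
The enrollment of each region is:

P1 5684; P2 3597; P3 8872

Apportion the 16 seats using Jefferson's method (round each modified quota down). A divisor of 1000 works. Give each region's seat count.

P1: 5, P2: 3, P3: 8

With modified divisor 1000: modified quotas P1 5.684, P2 3.597, P3 8.872.
Rounding down: P1 5, P2 3, P3 8 (total 16).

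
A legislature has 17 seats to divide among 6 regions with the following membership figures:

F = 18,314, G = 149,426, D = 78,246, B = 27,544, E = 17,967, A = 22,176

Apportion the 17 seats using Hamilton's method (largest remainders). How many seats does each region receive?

F: 1, G: 8, D: 4, B: 2, E: 1, A: 1

The standard divisor is 313673/17 ≈ 18451.353.
Standard quotas: F 0.9926, G 8.0984, D 4.2407, B 1.4928, E 0.9737, A 1.2019.
Lower quotas: F 0, G 8, D 4, B 1, E 0, A 1 (sum 14, leaving 3 seats).
Remainders in descending order: F 0.9926, E 0.9737, B 0.4928, D 0.2407, A 0.2019, G 0.0984.
The surplus seats go to F, E, B.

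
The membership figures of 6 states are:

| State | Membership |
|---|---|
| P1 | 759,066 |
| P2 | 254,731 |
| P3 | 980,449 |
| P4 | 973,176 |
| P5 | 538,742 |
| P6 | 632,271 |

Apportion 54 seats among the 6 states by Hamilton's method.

P1 10, P2 3, P3 13, P4 13, P5 7, P6 8

Standard divisor: 4138435 ÷ 54 ≈ 76637.685.
Standard quotas: P1 9.9046, P2 3.3238, P3 12.7933, P4 12.6984, P5 7.0297, P6 8.2501.
Lower quotas: P1 9, P2 3, P3 12, P4 12, P5 7, P6 8 (sum 51, leaving 3 seats).
Remainders in descending order: P1 0.9046, P3 0.7933, P4 0.6984, P2 0.3238, P6 0.2501, P5 0.0297.
The surplus seats go to P1, P3, P4.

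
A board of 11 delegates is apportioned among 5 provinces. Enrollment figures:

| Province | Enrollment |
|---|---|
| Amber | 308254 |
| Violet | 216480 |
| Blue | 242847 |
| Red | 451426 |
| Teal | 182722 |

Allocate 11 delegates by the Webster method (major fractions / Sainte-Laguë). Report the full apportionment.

Amber: 2, Violet: 2, Blue: 2, Red: 4, Teal: 1

Standard divisor 1401729/11 ≈ 127429.909; standard quotas: Amber 2.419, Violet 1.699, Blue 1.906, Red 3.543, Teal 1.434.
Rounding to the nearest integer gives Amber 2, Violet 2, Blue 2, Red 4, Teal 1 — total 11, matching the house size, so no adjustment is needed.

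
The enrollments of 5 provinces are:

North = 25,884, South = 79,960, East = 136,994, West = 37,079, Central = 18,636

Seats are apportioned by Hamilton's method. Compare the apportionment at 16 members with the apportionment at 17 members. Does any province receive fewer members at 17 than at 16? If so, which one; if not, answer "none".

North

At 16 seats: North 2, South 4, East 7, West 2, Central 1.
At 17 seats: North 1, South 5, East 8, West 2, Central 1.
North drops from 2 to 1.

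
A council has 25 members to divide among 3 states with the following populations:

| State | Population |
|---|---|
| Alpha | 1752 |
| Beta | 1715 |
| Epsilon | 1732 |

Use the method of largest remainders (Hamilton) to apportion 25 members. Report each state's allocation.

The standard divisor is 5199/25 ≈ 207.96.
Standard quotas: Alpha 8.425, Beta 8.247, Epsilon 8.329.
Lower quotas: Alpha 8, Beta 8, Epsilon 8 (sum 24, leaving 1 seat).
Remainders in descending order: Alpha 0.425, Epsilon 0.329, Beta 0.247.
Largest remainder: Alpha receives the extra seat.

Alpha 9; Beta 8; Epsilon 8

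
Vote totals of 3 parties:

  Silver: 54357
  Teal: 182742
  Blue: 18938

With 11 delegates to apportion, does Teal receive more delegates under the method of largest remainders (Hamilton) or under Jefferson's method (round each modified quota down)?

Jefferson

Hamilton: Silver 2, Teal 8, Blue 1.
Jefferson: Silver 2, Teal 9, Blue 0.
Teal gets 8 under Hamilton and 9 under Jefferson.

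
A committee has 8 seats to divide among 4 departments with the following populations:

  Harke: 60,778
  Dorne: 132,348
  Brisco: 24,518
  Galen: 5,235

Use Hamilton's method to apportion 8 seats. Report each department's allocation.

Total 222879; standard divisor 222879/8 ≈ 27859.875.
Standard quotas: Harke 2.1816, Dorne 4.7505, Brisco 0.8800, Galen 0.1879.
Lower quotas: Harke 2, Dorne 4, Brisco 0, Galen 0 (sum 6, leaving 2 seats).
Remainders in descending order: Brisco 0.8800, Dorne 0.7505, Galen 0.1879, Harke 0.1816.
The surplus seats go to Brisco, Dorne.

Harke 2; Dorne 5; Brisco 1; Galen 0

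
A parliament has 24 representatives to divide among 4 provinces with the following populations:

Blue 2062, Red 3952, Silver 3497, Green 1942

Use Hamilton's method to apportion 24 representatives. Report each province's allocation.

Blue 4, Red 8, Silver 8, Green 4

Total 11453; standard divisor 11453/24 ≈ 477.208.
Standard quotas: Blue 4.321, Red 8.281, Silver 7.328, Green 4.070.
Lower quotas: Blue 4, Red 8, Silver 7, Green 4 (sum 23, leaving 1 seat).
Remainders in descending order: Silver 0.328, Blue 0.321, Red 0.281, Green 0.070.
The surplus seat goes to Silver.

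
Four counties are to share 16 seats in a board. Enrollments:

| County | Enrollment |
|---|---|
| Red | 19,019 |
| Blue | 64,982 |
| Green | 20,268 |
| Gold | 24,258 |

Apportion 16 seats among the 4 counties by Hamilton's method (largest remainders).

Red 2, Blue 8, Green 3, Gold 3

Standard divisor: 128527 ÷ 16 ≈ 8032.938.
Standard quotas: Red 2.3676, Blue 8.0894, Green 2.5231, Gold 3.0198.
Lower quotas: Red 2, Blue 8, Green 2, Gold 3 (sum 15, leaving 1 seat).
Remainders in descending order: Green 0.5231, Red 0.3676, Blue 0.0894, Gold 0.0198.
Largest remainder: Green receives the extra seat.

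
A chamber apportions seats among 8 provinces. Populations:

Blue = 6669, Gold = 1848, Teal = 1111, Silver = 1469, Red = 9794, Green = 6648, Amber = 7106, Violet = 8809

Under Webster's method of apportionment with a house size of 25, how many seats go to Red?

Standard divisor 43454/25 ≈ 1738.16; standard quotas: Blue 3.837, Gold 1.063, Teal 0.639, Silver 0.845, Red 5.635, Green 3.825, Amber 4.088, Violet 5.068.
Rounding to the nearest integer gives 4, 1, 1, 1, 6, 4, 4, 5 = 26 seats, so the divisor must be adjusted.
With modified divisor 1800: modified quotas Blue 3.705, Gold 1.027, Teal 0.617, Silver 0.816, Red 5.441, Green 3.693, Amber 3.948, Violet 4.894.
Rounding to the nearest integer: Blue 4, Gold 1, Teal 1, Silver 1, Red 5, Green 4, Amber 4, Violet 5 (total 25).
Red receives 5.

5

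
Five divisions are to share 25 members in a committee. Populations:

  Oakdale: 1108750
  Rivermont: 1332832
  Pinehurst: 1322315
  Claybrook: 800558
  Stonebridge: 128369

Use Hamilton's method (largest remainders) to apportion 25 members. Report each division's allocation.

Oakdale 6, Rivermont 7, Pinehurst 7, Claybrook 4, Stonebridge 1

The standard divisor is 4692824/25 ≈ 187712.96.
Standard quotas: Oakdale 5.9066, Rivermont 7.1004, Pinehurst 7.0443, Claybrook 4.2648, Stonebridge 0.6839.
Lower quotas: Oakdale 5, Rivermont 7, Pinehurst 7, Claybrook 4, Stonebridge 0 (sum 23, leaving 2 seats).
Remainders in descending order: Oakdale 0.9066, Stonebridge 0.6839, Claybrook 0.2648, Rivermont 0.1004, Pinehurst 0.0443.
The surplus seats go to Oakdale, Stonebridge.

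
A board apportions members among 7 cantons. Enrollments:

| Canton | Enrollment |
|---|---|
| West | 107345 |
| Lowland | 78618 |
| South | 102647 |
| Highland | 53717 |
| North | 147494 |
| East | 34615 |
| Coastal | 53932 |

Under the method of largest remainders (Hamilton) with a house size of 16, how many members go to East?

The standard divisor is 578368/16 = 36148.
Standard quotas: West 2.9696, Lowland 2.1749, South 2.8396, Highland 1.4860, North 4.0803, East 0.9576, Coastal 1.4920.
Lower quotas: West 2, Lowland 2, South 2, Highland 1, North 4, East 0, Coastal 1 (sum 12, leaving 4 seats).
Remainders in descending order: West 0.9696, East 0.9576, South 0.8396, Coastal 0.4920, Highland 0.4860, Lowland 0.1749, North 0.0803.
Largest remainders: West, East, South, Coastal receive the extra seats.
East receives 1.

1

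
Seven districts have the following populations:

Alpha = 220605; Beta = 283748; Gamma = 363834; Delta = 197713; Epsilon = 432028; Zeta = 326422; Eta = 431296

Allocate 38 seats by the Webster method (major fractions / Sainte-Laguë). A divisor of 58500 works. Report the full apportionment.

With modified divisor 58500: modified quotas Alpha 3.771, Beta 4.850, Gamma 6.219, Delta 3.380, Epsilon 7.385, Zeta 5.580, Eta 7.373.
Rounding to the nearest integer: Alpha 4, Beta 5, Gamma 6, Delta 3, Epsilon 7, Zeta 6, Eta 7 (total 38).

Alpha 4, Beta 5, Gamma 6, Delta 3, Epsilon 7, Zeta 6, Eta 7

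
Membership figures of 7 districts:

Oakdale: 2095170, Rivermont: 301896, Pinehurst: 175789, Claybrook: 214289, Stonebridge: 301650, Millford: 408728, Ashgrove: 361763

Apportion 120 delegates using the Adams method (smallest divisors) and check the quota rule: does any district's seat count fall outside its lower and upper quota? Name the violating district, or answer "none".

Oakdale

Standard quotas: Oakdale 65.147, Rivermont 9.387, Pinehurst 5.466, Claybrook 6.663, Stonebridge 9.379, Millford 12.709, Ashgrove 11.249.
Adams allocation: Oakdale 63, Rivermont 10, Pinehurst 6, Claybrook 7, Stonebridge 10, Millford 13, Ashgrove 11.
Oakdale has quota 65.147 (lower 65, upper 66) but receives 63 — outside the quota interval.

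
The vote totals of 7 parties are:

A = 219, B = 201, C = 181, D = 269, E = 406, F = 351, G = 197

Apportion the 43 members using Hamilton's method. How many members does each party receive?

A 5, B 5, C 4, D 6, E 10, F 8, G 5

Total 1824; standard divisor 1824/43 ≈ 42.419.
Standard quotas: A 5.163, B 4.738, C 4.267, D 6.342, E 9.571, F 8.275, G 4.644.
Lower quotas: A 5, B 4, C 4, D 6, E 9, F 8, G 4 (sum 40, leaving 3 seats).
Remainders in descending order: B 0.738, G 0.644, E 0.571, D 0.342, F 0.275, C 0.267, A 0.163.
Largest remainders: B, G, E receive the extra seats.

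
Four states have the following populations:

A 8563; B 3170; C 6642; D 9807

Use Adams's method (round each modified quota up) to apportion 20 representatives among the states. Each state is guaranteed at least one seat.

Standard divisor 28182/20 ≈ 1409.1; standard quotas: A 6.077, B 2.250, C 4.714, D 6.960.
Rounding up gives 7, 3, 5, 7 = 22 seats, so the divisor must be adjusted.
With modified divisor 1610: modified quotas A 5.319, B 1.969, C 4.125, D 6.091.
Rounding up: A 6, B 2, C 5, D 7 (total 20).

A 6, B 2, C 5, D 7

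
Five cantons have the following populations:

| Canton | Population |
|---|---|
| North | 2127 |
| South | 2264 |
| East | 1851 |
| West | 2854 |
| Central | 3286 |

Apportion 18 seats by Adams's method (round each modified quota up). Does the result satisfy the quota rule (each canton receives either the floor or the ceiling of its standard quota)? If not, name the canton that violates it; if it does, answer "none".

Standard quotas: North 3.092, South 3.291, East 2.691, West 4.149, Central 4.777.
Adams allocation: North 3, South 3, East 3, West 4, Central 5.
Every allocation lies between the lower and upper quota.

none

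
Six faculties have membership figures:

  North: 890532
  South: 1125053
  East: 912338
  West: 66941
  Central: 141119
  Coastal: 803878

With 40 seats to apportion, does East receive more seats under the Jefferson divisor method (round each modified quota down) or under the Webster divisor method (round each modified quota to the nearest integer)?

Jefferson: North 9, South 12, East 10, West 0, Central 1, Coastal 8.
Webster: North 9, South 12, East 9, West 1, Central 1, Coastal 8.
East gets 10 under Jefferson and 9 under Webster.

Jefferson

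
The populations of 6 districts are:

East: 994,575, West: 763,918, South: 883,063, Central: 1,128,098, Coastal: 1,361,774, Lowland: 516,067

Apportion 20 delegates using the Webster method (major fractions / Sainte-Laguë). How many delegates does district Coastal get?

5

Standard divisor 5647495/20 ≈ 282374.75; standard quotas: East 3.522, West 2.705, South 3.127, Central 3.995, Coastal 4.823, Lowland 1.828.
Rounding to the nearest integer gives 4, 3, 3, 4, 5, 2 = 21 seats, so the divisor must be adjusted.
With modified divisor 293400: modified quotas East 3.390, West 2.604, South 3.010, Central 3.845, Coastal 4.641, Lowland 1.759.
Rounding to the nearest integer: East 3, West 3, South 3, Central 4, Coastal 5, Lowland 2 (total 20).
Coastal receives 5.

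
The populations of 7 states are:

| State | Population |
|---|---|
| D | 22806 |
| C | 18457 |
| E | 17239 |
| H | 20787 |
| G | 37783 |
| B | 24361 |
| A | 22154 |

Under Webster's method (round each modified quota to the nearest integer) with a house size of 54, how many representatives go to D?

Standard divisor 163587/54 ≈ 3029.389; standard quotas: D 7.528, C 6.093, E 5.691, H 6.862, G 12.472, B 8.042, A 7.313.
Rounding to the nearest integer gives D 8, C 6, E 6, H 7, G 12, B 8, A 7 — total 54, matching the house size, so no adjustment is needed.
D receives 8.

8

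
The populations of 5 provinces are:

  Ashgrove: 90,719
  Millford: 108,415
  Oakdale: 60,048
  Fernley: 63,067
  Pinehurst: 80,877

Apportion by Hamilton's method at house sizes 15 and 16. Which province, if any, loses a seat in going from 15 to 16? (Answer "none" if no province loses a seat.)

none

At 15 seats: Ashgrove 4, Millford 4, Oakdale 2, Fernley 2, Pinehurst 3.
At 16 seats: Ashgrove 4, Millford 4, Oakdale 2, Fernley 3, Pinehurst 3.
No province's allocation decreased.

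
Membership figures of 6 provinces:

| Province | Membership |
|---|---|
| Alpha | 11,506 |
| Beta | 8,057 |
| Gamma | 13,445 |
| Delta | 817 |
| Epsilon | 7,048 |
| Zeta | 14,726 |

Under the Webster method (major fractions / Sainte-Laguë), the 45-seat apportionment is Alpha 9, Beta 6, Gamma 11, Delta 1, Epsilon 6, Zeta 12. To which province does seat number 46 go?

Beta

Priority for the next seat is population ÷ (current seats + 0.5).
Priorities: Alpha 1211.158, Beta 1239.538, Gamma 1169.130, Delta 544.667, Epsilon 1084.308, Zeta 1178.080.
Highest priority: Beta.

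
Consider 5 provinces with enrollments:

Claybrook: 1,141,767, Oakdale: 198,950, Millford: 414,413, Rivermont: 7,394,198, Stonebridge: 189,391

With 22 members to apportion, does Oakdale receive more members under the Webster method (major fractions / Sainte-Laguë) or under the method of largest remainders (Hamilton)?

Hamilton

Webster: Claybrook 3, Oakdale 0, Millford 1, Rivermont 18, Stonebridge 0.
Hamilton: Claybrook 3, Oakdale 1, Millford 1, Rivermont 17, Stonebridge 0.
Oakdale gets 0 under Webster and 1 under Hamilton.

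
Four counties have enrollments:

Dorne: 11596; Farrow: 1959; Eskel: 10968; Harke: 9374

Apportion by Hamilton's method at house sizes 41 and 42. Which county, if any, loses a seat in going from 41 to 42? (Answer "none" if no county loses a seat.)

At 41 seats: Dorne 14, Farrow 3, Eskel 13, Harke 11.
At 42 seats: Dorne 14, Farrow 2, Eskel 14, Harke 12.
Farrow drops from 3 to 2.

Farrow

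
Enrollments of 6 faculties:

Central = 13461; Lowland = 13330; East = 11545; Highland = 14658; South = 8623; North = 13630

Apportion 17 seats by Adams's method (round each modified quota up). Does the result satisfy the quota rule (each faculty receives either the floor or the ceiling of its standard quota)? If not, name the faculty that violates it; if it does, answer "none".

none

Standard quotas: Central 3.041, Lowland 3.012, East 2.608, Highland 3.312, South 1.948, North 3.079.
Adams allocation: Central 3, Lowland 3, East 3, Highland 3, South 2, North 3.
Every allocation lies between the lower and upper quota.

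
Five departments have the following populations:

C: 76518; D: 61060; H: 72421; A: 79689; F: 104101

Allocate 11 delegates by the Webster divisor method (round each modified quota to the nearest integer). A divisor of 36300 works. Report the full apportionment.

With modified divisor 36300: modified quotas C 2.108, D 1.682, H 1.995, A 2.195, F 2.868.
Rounding to the nearest integer: C 2, D 2, H 2, A 2, F 3 (total 11).

C: 2, D: 2, H: 2, A: 2, F: 3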